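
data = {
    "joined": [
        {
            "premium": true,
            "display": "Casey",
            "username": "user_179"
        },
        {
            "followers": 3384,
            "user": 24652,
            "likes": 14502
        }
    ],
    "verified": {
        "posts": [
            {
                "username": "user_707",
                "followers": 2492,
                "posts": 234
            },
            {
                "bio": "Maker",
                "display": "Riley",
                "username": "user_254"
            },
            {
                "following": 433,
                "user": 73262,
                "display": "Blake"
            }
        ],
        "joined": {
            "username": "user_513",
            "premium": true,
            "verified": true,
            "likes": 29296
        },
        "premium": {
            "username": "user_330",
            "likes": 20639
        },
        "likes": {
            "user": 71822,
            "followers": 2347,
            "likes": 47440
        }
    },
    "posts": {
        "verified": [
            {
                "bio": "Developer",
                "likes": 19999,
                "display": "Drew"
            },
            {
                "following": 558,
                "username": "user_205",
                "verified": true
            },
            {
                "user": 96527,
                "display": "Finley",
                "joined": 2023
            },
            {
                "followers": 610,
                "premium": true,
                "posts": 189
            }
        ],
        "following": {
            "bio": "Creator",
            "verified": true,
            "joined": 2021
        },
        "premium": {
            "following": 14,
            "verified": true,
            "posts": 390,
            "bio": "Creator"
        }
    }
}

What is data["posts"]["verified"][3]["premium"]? True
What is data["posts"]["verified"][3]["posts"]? 189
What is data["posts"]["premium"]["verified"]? True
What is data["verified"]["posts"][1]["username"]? "user_254"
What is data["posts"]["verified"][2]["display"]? "Finley"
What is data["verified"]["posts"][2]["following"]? 433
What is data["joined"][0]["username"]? "user_179"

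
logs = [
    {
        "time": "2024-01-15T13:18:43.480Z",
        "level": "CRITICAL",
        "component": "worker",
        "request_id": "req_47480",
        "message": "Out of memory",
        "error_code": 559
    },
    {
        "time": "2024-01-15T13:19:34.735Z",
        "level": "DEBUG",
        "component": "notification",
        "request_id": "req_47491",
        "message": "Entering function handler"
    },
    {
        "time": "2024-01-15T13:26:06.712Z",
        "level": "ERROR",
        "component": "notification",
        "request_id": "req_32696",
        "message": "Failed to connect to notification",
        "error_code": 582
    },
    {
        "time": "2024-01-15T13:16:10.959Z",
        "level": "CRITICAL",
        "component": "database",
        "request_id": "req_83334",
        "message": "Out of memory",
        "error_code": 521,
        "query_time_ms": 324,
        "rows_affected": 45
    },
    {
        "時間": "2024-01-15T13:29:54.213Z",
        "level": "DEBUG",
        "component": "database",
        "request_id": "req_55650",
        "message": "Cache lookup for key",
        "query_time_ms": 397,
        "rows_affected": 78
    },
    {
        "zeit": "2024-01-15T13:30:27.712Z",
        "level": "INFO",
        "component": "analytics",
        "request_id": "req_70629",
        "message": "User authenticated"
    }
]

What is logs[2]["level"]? "ERROR"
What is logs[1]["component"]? "notification"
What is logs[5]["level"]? "INFO"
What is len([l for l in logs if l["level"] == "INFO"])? 1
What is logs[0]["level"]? "CRITICAL"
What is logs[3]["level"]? "CRITICAL"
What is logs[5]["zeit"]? "2024-01-15T13:30:27.712Z"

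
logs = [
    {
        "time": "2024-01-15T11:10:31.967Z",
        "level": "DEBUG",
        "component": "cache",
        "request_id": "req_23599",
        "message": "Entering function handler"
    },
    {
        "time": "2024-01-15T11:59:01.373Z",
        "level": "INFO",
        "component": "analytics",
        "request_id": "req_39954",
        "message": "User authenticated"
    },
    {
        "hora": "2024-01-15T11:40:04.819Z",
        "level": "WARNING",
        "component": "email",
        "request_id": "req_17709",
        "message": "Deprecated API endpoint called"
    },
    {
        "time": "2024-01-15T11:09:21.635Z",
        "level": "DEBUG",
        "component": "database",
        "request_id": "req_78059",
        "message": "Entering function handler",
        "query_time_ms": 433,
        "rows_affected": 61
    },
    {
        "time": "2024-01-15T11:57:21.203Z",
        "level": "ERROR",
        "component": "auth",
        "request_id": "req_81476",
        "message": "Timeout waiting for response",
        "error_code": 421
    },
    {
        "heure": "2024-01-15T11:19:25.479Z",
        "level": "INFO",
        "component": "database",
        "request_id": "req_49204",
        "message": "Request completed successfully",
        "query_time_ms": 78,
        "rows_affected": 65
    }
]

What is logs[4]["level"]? "ERROR"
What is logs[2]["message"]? "Deprecated API endpoint called"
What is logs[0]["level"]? "DEBUG"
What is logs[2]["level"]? "WARNING"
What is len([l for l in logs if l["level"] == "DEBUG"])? 2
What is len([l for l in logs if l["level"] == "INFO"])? 2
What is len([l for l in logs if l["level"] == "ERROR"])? 1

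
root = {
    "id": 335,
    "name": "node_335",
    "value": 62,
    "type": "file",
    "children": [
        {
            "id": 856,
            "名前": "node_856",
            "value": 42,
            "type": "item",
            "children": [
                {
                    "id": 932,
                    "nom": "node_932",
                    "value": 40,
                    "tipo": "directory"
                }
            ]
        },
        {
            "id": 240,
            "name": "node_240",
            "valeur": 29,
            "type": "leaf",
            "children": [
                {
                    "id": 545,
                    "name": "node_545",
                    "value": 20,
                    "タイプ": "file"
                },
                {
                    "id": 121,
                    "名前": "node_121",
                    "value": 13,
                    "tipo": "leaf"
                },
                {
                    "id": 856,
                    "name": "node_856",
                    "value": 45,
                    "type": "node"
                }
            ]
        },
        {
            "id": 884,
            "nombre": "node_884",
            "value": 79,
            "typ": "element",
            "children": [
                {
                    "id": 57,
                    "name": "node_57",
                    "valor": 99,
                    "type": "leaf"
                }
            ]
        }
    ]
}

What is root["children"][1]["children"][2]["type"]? "node"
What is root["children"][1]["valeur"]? 29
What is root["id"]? 335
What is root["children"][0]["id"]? 856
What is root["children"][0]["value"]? 42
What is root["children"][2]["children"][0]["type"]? "leaf"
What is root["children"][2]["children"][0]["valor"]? 99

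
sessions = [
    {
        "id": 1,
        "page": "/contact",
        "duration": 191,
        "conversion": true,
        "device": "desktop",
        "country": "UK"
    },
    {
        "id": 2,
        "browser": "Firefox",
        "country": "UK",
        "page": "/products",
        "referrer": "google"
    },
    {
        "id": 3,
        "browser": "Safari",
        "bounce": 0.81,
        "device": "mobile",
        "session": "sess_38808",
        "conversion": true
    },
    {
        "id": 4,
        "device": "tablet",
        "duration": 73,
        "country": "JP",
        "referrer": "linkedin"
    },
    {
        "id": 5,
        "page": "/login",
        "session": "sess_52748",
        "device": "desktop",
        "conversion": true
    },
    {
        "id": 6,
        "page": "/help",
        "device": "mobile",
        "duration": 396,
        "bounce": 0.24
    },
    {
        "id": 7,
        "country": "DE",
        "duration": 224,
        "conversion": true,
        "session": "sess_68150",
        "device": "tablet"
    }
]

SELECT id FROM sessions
[1, 2, 3, 4, 5, 6, 7]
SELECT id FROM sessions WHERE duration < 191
[4]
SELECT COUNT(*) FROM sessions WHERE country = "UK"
2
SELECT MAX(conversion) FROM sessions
True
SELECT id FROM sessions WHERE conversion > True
[]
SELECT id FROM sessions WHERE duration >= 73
[1, 4, 6, 7]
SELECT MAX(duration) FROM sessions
396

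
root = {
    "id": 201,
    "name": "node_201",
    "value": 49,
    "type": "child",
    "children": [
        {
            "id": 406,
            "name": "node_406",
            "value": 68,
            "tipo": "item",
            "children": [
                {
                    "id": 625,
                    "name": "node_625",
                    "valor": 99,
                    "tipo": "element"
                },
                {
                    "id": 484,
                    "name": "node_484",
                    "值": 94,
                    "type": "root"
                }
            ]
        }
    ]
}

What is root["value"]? 49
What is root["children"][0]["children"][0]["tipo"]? "element"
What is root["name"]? "node_201"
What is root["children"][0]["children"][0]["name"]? "node_625"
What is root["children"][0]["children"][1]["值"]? 94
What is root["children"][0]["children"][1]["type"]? "root"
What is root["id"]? 201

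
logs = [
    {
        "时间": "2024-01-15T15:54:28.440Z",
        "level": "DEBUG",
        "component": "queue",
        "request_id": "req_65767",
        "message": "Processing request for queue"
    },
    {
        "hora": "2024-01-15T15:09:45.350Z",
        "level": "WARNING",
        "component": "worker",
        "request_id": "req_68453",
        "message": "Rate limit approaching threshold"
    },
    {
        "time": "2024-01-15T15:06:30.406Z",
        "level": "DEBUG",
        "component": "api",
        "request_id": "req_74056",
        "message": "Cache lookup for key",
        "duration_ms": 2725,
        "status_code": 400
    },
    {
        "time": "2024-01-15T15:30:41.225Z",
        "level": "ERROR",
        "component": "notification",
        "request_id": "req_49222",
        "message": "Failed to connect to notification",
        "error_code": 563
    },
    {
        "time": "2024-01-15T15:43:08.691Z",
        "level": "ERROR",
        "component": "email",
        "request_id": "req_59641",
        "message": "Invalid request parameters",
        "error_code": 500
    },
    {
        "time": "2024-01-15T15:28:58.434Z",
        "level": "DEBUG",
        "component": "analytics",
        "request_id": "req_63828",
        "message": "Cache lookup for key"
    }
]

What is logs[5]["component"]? "analytics"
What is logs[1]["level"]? "WARNING"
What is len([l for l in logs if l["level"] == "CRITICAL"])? 0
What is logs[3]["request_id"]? "req_49222"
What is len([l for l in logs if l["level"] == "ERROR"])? 2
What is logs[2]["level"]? "DEBUG"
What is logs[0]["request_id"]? "req_65767"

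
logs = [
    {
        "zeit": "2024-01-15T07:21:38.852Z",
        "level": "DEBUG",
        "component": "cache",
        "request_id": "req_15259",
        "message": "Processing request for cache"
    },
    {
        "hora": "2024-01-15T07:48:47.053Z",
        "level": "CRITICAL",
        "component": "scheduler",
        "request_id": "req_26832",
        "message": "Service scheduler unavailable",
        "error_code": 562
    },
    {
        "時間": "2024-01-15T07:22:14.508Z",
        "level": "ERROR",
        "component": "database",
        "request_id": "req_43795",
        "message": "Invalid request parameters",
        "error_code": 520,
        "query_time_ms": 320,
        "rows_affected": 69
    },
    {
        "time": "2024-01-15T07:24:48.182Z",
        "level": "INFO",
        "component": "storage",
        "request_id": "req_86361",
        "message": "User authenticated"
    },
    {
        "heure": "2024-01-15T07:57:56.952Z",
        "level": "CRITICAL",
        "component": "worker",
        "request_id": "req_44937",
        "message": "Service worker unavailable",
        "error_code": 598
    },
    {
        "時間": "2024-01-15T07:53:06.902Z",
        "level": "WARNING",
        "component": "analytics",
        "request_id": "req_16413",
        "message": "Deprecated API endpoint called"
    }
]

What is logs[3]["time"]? "2024-01-15T07:24:48.182Z"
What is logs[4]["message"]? "Service worker unavailable"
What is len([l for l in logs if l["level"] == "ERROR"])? 1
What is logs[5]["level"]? "WARNING"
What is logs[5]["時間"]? "2024-01-15T07:53:06.902Z"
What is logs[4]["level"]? "CRITICAL"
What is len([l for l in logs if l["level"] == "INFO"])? 1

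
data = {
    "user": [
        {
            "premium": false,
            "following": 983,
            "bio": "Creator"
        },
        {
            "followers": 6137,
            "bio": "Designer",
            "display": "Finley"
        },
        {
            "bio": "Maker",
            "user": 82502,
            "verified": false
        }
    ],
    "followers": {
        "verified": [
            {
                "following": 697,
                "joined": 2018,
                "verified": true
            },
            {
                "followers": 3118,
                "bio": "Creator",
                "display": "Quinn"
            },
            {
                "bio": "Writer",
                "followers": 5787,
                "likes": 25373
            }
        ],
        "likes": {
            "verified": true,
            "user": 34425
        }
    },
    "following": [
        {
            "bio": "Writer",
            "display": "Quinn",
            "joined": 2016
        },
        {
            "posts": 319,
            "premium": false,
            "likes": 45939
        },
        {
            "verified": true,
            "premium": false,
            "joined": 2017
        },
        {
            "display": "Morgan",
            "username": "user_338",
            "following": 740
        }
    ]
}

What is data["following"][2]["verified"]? True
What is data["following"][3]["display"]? "Morgan"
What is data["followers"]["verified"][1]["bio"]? "Creator"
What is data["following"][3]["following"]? 740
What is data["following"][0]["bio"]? "Writer"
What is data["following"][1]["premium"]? False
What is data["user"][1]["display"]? "Finley"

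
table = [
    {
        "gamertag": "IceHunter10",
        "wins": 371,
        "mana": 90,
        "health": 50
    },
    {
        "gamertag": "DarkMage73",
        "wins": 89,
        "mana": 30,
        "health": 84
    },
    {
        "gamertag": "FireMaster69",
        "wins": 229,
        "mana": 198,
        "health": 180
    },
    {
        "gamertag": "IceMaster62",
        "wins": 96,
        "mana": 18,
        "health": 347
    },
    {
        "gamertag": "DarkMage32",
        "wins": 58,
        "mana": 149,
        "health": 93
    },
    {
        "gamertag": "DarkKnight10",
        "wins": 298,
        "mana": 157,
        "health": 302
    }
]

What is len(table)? 6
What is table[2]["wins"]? 229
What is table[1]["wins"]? 89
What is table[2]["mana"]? 198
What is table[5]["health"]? 302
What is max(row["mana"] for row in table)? 198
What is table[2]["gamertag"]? "FireMaster69"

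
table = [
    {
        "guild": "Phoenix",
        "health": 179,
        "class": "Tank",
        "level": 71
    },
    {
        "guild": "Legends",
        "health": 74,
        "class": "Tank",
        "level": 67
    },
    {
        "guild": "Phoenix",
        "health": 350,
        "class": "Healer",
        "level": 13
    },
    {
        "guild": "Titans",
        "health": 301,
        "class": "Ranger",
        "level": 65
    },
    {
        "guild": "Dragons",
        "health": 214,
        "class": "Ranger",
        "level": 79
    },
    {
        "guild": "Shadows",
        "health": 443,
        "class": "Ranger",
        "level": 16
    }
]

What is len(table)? 6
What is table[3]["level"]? 65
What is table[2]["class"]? "Healer"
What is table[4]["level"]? 79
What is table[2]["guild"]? "Phoenix"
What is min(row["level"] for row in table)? 13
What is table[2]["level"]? 13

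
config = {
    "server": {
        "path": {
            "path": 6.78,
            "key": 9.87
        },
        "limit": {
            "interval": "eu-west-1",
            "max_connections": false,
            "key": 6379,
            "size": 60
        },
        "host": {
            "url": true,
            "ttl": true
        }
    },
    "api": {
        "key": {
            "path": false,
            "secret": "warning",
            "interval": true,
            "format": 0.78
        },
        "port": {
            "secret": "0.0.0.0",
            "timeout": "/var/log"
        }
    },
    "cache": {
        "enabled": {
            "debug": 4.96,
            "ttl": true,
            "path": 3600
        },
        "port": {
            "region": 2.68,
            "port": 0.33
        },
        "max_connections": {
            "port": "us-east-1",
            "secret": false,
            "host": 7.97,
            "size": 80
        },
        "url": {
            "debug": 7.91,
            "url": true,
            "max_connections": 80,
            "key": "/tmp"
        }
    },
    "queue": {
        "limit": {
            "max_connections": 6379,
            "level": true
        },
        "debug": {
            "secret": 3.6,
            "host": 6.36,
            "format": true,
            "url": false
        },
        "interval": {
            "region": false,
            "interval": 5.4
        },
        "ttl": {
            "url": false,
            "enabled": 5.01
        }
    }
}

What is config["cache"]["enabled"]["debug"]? 4.96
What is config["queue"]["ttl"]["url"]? False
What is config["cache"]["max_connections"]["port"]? "us-east-1"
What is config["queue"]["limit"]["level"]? True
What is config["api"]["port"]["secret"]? "0.0.0.0"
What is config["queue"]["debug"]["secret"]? 3.6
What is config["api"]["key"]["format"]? 0.78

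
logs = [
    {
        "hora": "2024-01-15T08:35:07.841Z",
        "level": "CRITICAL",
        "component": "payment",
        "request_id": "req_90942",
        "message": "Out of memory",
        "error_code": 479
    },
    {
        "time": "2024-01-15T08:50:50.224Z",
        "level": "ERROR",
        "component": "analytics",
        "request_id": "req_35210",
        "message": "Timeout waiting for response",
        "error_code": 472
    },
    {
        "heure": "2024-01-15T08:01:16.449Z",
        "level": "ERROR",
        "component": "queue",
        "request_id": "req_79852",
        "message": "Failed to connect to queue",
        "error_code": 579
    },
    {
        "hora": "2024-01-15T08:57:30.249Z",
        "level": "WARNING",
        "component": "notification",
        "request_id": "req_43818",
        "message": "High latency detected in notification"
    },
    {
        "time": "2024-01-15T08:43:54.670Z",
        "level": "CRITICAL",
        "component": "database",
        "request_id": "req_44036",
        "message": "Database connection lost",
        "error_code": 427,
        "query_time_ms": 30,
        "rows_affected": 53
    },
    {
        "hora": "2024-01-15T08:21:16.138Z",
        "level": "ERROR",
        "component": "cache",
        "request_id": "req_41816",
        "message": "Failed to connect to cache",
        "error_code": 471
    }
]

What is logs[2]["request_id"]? "req_79852"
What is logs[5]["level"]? "ERROR"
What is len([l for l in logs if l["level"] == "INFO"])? 0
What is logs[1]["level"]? "ERROR"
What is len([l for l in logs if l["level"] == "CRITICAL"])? 2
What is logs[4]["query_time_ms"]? 30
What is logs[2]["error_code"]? 579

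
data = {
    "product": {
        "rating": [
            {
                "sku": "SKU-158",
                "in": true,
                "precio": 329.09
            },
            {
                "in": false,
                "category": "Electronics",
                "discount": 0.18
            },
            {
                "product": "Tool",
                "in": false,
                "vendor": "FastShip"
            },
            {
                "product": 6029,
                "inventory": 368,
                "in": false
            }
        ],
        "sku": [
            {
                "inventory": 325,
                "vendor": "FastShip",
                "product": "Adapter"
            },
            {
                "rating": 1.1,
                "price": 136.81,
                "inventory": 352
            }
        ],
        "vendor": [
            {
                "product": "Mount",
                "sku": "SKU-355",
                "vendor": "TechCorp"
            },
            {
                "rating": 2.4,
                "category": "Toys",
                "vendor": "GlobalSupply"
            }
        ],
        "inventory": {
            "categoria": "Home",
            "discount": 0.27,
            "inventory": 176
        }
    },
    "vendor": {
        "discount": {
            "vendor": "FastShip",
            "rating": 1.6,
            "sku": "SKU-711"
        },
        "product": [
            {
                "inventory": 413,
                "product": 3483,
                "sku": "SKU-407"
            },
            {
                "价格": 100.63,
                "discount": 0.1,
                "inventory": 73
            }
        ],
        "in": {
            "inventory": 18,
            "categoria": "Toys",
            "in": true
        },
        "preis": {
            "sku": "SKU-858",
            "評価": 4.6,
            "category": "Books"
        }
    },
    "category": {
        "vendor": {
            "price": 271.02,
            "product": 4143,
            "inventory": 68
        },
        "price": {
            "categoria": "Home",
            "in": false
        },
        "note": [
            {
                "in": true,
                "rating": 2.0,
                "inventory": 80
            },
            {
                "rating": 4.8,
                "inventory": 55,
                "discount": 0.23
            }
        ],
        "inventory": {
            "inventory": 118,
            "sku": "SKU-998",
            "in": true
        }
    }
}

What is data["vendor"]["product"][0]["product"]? 3483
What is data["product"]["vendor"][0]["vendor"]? "TechCorp"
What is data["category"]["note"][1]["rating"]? 4.8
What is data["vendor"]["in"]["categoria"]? "Toys"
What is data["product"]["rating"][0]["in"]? True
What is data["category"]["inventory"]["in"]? True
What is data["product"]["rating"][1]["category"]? "Electronics"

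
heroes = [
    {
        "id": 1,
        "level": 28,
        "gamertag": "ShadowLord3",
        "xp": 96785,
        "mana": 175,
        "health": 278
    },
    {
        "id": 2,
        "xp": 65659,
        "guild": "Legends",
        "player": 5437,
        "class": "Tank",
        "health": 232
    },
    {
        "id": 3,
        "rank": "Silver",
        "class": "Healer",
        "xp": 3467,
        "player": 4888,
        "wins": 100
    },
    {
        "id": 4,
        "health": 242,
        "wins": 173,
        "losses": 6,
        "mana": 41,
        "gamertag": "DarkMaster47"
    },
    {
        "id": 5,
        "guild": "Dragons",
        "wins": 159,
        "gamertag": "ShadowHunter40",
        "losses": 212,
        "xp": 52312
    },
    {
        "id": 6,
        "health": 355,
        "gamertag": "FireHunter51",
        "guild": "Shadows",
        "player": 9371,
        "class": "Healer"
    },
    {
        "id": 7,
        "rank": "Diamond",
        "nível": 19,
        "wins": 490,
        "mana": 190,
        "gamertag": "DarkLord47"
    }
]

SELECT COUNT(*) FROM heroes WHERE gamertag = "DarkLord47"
1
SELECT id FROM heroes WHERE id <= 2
[1, 2]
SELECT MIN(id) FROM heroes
1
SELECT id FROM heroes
[1, 2, 3, 4, 5, 6, 7]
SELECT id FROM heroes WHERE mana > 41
[1, 7]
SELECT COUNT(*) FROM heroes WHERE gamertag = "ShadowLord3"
1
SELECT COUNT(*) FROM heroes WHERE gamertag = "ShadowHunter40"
1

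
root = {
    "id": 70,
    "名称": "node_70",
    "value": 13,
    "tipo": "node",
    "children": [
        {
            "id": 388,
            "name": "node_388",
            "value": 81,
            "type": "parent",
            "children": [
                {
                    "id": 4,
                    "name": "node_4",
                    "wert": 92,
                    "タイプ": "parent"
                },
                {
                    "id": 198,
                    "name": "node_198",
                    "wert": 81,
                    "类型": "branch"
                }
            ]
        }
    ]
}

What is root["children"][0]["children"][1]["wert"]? 81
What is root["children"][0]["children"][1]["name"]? "node_198"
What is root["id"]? 70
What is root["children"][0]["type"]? "parent"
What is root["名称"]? "node_70"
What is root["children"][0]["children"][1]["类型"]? "branch"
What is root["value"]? 13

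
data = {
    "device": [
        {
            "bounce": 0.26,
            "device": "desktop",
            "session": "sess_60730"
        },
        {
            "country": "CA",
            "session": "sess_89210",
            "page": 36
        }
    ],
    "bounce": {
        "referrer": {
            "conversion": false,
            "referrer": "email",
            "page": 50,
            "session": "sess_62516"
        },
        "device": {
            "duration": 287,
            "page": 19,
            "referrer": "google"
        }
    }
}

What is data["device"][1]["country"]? "CA"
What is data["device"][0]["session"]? "sess_60730"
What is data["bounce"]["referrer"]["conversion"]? False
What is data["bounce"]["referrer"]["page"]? 50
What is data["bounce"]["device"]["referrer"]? "google"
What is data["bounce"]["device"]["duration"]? 287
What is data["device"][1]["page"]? 36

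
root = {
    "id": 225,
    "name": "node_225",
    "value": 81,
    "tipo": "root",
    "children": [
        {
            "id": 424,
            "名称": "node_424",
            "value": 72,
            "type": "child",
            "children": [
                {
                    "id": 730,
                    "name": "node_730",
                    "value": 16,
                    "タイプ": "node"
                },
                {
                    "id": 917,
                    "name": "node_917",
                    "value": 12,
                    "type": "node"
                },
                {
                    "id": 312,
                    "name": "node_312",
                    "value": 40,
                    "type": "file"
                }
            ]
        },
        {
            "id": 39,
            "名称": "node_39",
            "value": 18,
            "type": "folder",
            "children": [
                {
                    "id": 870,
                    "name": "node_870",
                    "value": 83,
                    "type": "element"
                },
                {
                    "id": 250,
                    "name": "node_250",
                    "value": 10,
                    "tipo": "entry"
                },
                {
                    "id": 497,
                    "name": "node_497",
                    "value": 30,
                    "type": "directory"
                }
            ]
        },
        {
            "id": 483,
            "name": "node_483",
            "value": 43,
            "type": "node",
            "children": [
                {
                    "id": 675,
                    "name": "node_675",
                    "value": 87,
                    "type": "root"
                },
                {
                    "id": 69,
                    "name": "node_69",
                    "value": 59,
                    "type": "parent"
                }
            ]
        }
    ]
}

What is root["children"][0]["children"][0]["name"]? "node_730"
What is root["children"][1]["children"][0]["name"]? "node_870"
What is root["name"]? "node_225"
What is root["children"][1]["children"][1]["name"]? "node_250"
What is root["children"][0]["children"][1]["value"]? 12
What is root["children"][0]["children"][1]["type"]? "node"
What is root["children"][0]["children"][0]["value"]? 16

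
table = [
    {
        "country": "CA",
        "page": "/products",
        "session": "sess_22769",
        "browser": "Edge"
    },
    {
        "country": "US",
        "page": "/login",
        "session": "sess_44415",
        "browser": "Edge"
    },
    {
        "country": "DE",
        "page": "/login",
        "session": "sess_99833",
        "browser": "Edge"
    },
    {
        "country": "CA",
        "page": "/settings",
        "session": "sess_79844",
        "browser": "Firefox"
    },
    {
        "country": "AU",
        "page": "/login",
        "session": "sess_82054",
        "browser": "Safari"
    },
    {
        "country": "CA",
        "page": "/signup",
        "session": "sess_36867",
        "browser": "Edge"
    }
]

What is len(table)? 6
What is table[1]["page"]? "/login"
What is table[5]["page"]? "/signup"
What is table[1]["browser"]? "Edge"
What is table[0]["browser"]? "Edge"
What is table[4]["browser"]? "Safari"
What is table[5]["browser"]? "Edge"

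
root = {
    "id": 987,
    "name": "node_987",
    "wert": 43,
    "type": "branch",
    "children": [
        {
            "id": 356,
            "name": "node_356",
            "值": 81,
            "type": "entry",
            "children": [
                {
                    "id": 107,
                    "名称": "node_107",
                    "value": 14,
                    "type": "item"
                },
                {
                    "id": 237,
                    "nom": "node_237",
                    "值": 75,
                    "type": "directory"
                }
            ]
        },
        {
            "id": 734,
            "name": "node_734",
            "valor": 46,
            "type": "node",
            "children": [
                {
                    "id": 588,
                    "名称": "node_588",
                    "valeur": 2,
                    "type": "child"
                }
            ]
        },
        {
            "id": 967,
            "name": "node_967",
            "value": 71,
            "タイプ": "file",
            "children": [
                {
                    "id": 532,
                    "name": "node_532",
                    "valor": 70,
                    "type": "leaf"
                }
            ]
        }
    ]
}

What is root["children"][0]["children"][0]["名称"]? "node_107"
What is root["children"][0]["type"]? "entry"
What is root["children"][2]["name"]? "node_967"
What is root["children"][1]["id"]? 734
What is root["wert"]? 43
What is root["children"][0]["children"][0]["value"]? 14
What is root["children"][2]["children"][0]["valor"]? 70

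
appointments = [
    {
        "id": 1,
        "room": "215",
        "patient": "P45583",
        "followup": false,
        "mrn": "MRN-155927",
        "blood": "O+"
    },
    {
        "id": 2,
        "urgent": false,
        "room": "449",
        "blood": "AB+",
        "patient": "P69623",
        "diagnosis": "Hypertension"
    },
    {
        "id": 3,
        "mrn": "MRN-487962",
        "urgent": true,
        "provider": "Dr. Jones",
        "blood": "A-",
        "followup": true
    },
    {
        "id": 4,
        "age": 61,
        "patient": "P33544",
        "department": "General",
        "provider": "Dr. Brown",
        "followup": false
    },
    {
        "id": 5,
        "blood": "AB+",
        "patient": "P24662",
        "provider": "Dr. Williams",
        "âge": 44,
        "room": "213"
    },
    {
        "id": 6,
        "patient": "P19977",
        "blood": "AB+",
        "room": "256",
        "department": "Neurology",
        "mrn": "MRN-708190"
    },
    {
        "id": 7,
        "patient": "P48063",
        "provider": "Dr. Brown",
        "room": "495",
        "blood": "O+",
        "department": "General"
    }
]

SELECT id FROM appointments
[1, 2, 3, 4, 5, 6, 7]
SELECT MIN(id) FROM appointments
1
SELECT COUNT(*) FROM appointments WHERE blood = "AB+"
3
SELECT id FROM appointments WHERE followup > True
[]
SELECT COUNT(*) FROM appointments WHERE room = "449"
1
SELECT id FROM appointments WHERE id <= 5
[1, 2, 3, 4, 5]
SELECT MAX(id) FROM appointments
7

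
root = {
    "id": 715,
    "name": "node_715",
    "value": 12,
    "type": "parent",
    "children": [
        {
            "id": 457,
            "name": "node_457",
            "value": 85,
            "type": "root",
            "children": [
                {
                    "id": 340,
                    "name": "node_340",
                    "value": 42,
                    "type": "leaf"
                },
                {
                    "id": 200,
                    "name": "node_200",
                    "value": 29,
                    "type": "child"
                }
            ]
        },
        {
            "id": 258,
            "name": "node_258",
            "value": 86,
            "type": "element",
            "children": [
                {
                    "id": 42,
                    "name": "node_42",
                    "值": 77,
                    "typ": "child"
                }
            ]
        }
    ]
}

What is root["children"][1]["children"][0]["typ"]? "child"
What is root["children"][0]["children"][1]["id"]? 200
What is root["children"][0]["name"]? "node_457"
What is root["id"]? 715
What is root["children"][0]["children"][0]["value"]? 42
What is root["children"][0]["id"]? 457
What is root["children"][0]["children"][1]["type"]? "child"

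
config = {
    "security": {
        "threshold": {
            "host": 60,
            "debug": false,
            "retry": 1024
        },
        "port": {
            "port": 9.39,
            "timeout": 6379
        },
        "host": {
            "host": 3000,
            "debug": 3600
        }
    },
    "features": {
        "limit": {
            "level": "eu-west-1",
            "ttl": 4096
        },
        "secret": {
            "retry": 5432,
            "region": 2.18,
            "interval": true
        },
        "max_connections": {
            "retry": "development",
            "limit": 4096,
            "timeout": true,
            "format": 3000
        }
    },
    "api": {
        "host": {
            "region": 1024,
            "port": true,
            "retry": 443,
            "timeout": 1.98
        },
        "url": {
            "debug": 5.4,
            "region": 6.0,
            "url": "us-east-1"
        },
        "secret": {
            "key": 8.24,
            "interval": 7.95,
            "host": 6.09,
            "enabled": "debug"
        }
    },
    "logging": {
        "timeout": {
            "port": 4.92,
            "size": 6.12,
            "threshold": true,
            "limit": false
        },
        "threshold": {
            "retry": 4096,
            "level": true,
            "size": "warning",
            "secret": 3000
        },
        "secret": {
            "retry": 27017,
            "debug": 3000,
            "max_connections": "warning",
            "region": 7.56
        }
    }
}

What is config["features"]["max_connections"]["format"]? 3000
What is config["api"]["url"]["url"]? "us-east-1"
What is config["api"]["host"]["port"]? True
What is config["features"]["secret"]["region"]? 2.18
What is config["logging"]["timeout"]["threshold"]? True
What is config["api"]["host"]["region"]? 1024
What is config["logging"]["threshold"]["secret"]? 3000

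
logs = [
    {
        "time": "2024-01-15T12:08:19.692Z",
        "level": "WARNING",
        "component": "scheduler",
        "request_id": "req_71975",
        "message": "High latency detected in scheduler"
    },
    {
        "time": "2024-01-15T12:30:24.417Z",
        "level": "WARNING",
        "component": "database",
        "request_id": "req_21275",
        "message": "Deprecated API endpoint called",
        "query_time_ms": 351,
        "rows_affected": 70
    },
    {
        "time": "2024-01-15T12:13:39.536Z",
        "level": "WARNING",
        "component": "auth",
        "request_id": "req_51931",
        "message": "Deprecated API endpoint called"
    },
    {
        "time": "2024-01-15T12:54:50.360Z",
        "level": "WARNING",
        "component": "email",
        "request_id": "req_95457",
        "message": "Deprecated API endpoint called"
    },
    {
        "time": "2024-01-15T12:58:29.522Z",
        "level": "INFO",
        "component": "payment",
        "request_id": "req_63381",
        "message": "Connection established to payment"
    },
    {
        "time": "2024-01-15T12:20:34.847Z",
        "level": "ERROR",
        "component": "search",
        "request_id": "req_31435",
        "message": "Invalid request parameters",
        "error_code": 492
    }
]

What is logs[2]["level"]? "WARNING"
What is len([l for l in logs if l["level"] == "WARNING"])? 4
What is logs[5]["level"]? "ERROR"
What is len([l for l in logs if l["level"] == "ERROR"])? 1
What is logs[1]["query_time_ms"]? 351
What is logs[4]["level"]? "INFO"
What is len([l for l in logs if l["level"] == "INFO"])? 1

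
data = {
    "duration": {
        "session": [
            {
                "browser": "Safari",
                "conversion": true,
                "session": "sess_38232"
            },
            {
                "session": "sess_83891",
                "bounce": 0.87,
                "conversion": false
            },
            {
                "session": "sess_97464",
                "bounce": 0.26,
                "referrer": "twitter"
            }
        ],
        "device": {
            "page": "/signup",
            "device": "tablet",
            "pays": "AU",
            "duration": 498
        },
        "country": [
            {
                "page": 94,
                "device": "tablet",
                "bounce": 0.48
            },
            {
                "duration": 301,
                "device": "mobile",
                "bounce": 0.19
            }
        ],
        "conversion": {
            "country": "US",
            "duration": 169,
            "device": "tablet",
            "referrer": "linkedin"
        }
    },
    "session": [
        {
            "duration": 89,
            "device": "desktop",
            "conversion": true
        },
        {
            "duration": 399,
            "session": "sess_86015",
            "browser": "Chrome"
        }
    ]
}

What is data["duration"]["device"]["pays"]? "AU"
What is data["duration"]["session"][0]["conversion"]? True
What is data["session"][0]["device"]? "desktop"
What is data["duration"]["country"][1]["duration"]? 301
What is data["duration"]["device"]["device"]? "tablet"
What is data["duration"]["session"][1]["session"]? "sess_83891"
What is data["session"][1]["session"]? "sess_86015"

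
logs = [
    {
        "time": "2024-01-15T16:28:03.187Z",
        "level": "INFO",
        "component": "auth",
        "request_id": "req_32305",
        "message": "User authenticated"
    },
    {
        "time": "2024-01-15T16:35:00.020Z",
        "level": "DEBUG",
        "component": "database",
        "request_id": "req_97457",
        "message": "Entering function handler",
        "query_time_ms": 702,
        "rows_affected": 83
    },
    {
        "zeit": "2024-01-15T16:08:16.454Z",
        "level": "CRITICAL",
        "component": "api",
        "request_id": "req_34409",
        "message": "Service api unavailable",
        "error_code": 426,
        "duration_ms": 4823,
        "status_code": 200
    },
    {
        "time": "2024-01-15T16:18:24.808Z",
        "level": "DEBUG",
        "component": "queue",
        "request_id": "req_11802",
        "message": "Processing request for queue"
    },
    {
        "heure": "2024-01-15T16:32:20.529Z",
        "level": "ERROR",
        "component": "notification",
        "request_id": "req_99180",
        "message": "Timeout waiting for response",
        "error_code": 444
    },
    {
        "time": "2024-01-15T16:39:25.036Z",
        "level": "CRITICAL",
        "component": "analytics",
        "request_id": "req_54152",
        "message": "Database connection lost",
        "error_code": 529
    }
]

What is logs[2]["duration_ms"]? 4823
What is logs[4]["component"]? "notification"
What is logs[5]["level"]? "CRITICAL"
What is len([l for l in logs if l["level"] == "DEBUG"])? 2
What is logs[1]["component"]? "database"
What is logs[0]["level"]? "INFO"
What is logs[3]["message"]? "Processing request for queue"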